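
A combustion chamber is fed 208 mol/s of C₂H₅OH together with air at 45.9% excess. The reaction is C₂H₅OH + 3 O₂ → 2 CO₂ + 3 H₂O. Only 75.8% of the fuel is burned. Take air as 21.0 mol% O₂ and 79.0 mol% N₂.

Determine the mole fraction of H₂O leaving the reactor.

Stoichiometric O₂ = 3 × 208 = 624 mol/s; O₂ fed = 624 × 1.459 = 910.4 mol/s.
N₂ fed = 910.4 × 79/21 = 3425 mol/s.
Fuel reacted = 0.758 × 208 → ξ = 157.7 mol/s.
Outlet (n = n₀ + ν ξ):
  C₂H₅OH: 208 − 1(157.7) = 50.34
  O₂: 910.4 − 3(157.7) = 437.4
  N₂: 3425 (inert)
  CO₂: 0 + 2(157.7) = 315.3
  H₂O: 0 + 3(157.7) = 473
Total out = 4701 mol/s; y_H₂O = 473 / 4701 = 0.1006.

0.101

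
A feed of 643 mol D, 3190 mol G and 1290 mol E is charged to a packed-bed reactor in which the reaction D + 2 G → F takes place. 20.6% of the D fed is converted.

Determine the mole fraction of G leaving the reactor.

0.602

D reacted = 0.206 × 643 = 132.5 mol; ν_D = −1, so ξ = 132.5/1 = 132.5 mol.
Outlet amounts (n = n₀ + ν ξ):
  D: 643 − 1(132.5) = 510.5
  G: 3190 − 2(132.5) = 2925
  F: 0 + 1(132.5) = 132.5
  E: 1290 (inert)
Total out = 4858 mol; y_G = 2925 / 4858 = 0.6021.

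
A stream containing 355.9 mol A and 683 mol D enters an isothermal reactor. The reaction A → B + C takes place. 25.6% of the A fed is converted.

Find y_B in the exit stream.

0.0806

A reacted = 0.256 × 355.9 = 91.11 mol; ν_A = −1, so ξ = 91.11/1 = 91.11 mol.
Outlet amounts (n = n₀ + ν ξ):
  A: 355.9 − 1(91.11) = 264.8
  B: 0 + 1(91.11) = 91.11
  C: 0 + 1(91.11) = 91.11
  D: 683 (inert)
Total out = 1130 mol; y_B = 91.11 / 1130 = 0.08063.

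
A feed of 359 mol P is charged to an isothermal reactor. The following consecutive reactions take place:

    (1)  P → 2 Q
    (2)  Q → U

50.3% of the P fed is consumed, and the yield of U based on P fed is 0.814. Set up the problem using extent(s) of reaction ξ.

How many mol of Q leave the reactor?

68.9 mol

Conversion of P: P consumed = 1ξ₁ = 0.503 × 359 → ξ₁ = 180.6 mol.
Yield of U: 1ξ₂ / 359 = 0.814 → ξ₂ = 292.2 mol.
Outlet amounts (n = n₀ + Σ ν·ξ):
  P: 359 − 1(180.6) = 178.4
  Q: 0 + 2(180.6) − 1(292.2) = 68.93
  U: 0 + 1(292.2) = 292.2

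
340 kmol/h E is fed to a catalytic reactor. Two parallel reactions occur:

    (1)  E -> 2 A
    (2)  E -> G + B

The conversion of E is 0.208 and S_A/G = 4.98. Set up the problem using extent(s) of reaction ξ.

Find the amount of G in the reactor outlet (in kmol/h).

20.3 kmol/h

Conversion of E: E consumed = 0.208 × 340 = 70.72 kmol/h = 1ξ₁ + 1ξ₂.
Selectivity: 2ξ₁ / (1ξ₂) = 4.98 → ξ₁ = 2.49 ξ₂.
Substitute: (1·2.49 + 1) ξ₂ = 70.72 → ξ₂ = 20.26 kmol/h, ξ₁ = 50.46 kmol/h.
Outlet amounts (n = n₀ + Σ ν·ξ):
  E: 340 − 1(50.46) − 1(20.26) = 269.3
  A: 0 + 2(50.46) = 100.9
  G: 0 + 1(20.26) = 20.26
  B: 0 + 1(20.26) = 20.26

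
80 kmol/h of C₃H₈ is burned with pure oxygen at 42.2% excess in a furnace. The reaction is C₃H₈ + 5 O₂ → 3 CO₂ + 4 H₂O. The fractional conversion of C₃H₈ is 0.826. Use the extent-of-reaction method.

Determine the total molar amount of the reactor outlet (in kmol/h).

Stoichiometric O₂ = 5 × 80 = 400 kmol/h; O₂ fed = 400 × 1.422 = 568.8 kmol/h.
Fuel reacted = 0.826 × 80 → ξ = 66.08 kmol/h.
Outlet (n = n₀ + ν ξ):
  C₃H₈: 80 − 1(66.08) = 13.92
  O₂: 568.8 − 5(66.08) = 238.4
  CO₂: 0 + 3(66.08) = 198.2
  H₂O: 0 + 4(66.08) = 264.3
Total out = 13.92 + 238.4 + 198.2 + 264.3 = 714.9 kmol/h.

715 kmol/h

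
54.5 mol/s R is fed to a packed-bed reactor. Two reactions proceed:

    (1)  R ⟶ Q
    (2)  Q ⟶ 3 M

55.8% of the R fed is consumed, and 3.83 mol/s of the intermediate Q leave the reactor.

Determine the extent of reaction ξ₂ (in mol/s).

Conversion of R: R consumed = 1ξ₁ = 0.558 × 54.5 → ξ₁ = 30.41 mol/s.
Q balance: n_Q = 0 + 1ξ₁ − 1ξ₂ = 3.83 → ξ₂ = (1·30.41 − 3.83)/1 = 26.58 mol/s.
Outlet amounts (n = n₀ + Σ ν·ξ):
  R: 54.5 − 1(30.41) = 24.09
  Q: 0 + 1(30.41) − 1(26.58) = 3.83
  M: 0 + 3(26.58) = 79.74

ξ₂ = 26.6 mol/s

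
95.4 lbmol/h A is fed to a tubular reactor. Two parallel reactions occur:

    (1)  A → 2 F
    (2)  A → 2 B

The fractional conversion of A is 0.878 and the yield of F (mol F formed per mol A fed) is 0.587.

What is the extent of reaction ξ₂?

Yield of F: 2ξ₁ / 95.4 = 0.587 → ξ₁ = 28 lbmol/h.
Conversion of A: 1ξ₁ + 1ξ₂ = 0.878 × 95.4 = 83.76 → ξ₂ = 55.76 lbmol/h.
Outlet amounts (n = n₀ + Σ ν·ξ):
  A: 95.4 − 1(28) − 1(55.76) = 11.64
  F: 0 + 2(28) = 56
  B: 0 + 2(55.76) = 111.5

ξ₂ = 55.8 lbmol/h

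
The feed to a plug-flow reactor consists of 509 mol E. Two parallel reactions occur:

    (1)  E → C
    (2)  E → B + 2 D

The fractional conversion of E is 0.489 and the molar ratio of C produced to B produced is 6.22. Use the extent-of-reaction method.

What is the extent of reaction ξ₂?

ξ₂ = 34.5 mol

Conversion of E: E consumed = 0.489 × 509 = 248.9 mol = 1ξ₁ + 1ξ₂.
Selectivity: 1ξ₁ / (1ξ₂) = 6.22 → ξ₁ = 6.22 ξ₂.
Substitute: (1·6.22 + 1) ξ₂ = 248.9 → ξ₂ = 34.47 mol, ξ₁ = 214.4 mol.
Outlet amounts (n = n₀ + Σ ν·ξ):
  E: 509 − 1(214.4) − 1(34.47) = 260.1
  C: 0 + 1(214.4) = 214.4
  B: 0 + 1(34.47) = 34.47
  D: 0 + 2(34.47) = 68.95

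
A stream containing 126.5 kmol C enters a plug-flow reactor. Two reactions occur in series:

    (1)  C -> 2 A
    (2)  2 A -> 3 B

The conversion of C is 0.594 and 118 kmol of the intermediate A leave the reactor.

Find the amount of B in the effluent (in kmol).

Conversion of C: C consumed = 1ξ₁ = 0.594 × 126.5 → ξ₁ = 75.14 kmol.
A balance: n_A = 0 + 2ξ₁ − 2ξ₂ = 118 → ξ₂ = (2·75.14 − 118)/2 = 16.14 kmol.
Outlet amounts (n = n₀ + Σ ν·ξ):
  C: 126.5 − 1(75.14) = 51.36
  A: 0 + 2(75.14) − 2(16.14) = 118
  B: 0 + 3(16.14) = 48.42

48.4 kmol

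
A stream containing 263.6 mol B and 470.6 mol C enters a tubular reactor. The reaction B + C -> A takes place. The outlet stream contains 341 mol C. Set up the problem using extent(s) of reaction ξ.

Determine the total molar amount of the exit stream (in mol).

For C: n = n₀ − 1ξ → 341 = 470.6 − 1ξ, giving ξ = 129.6 mol.
Outlet amounts (n = n₀ + ν ξ):
  B: 263.6 − 1(129.6) = 134
  C: 470.6 − 1(129.6) = 341
  A: 0 + 1(129.6) = 129.6
Total out = 134 + 341 + 129.6 = 604.6 mol.

605 mol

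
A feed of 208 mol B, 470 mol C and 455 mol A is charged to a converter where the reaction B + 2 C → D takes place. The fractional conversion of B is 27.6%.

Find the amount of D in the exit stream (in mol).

B reacted = 0.276 × 208 = 57.41 mol; ν_B = −1, so ξ = 57.41/1 = 57.41 mol.
Outlet amounts (n = n₀ + ν ξ):
  B: 208 − 1(57.41) = 150.6
  C: 470 − 2(57.41) = 355.2
  D: 0 + 1(57.41) = 57.41
  A: 455 (inert)

57.4 mol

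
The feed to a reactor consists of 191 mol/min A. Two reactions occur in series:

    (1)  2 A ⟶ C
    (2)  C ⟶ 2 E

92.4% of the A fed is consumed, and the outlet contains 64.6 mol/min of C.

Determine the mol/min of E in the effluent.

47.3 mol/min

Conversion of A: A consumed = 2ξ₁ = 0.924 × 191 → ξ₁ = 88.24 mol/min.
C balance: n_C = 0 + 1ξ₁ − 1ξ₂ = 64.6 → ξ₂ = (1·88.24 − 64.6)/1 = 23.64 mol/min.
Outlet amounts (n = n₀ + Σ ν·ξ):
  A: 191 − 2(88.24) = 14.52
  C: 0 + 1(88.24) − 1(23.64) = 64.6
  E: 0 + 2(23.64) = 47.28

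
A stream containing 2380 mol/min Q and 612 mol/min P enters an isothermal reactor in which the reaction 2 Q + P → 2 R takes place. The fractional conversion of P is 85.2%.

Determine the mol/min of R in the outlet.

1040 mol/min

P reacted = 0.852 × 612 = 521.4 mol/min; ν_P = −1, so ξ = 521.4/1 = 521.4 mol/min.
Outlet amounts (n = n₀ + ν ξ):
  Q: 2380 − 2(521.4) = 1337
  P: 612 − 1(521.4) = 90.58
  R: 0 + 2(521.4) = 1043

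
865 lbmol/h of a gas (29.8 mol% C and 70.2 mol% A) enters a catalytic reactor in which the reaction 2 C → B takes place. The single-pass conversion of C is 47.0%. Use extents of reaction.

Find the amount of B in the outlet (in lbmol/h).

C reacted = 0.47 × 257.8 = 121.2 lbmol/h; ν_C = −2, so ξ = 121.2/2 = 60.58 lbmol/h.
Outlet amounts (n = n₀ + ν ξ):
  C: 257.8 − 2(60.58) = 136.6
  B: 0 + 1(60.58) = 60.58
  A: 607.2 (inert)

60.6 lbmol/h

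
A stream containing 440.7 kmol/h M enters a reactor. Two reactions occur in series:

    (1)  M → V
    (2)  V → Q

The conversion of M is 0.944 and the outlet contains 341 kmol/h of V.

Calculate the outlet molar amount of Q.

Conversion of M: M consumed = 1ξ₁ = 0.944 × 440.7 → ξ₁ = 416 kmol/h.
V balance: n_V = 0 + 1ξ₁ − 1ξ₂ = 341 → ξ₂ = (1·416 − 341)/1 = 75.02 kmol/h.
Outlet amounts (n = n₀ + Σ ν·ξ):
  M: 440.7 − 1(416) = 24.68
  V: 0 + 1(416) − 1(75.02) = 341
  Q: 0 + 1(75.02) = 75.02

75 kmol/h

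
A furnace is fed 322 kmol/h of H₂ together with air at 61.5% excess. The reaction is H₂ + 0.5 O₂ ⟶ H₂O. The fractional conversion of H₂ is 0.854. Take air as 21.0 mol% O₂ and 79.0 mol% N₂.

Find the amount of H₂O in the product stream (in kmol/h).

Stoichiometric O₂ = 0.5 × 322 = 161 kmol/h; O₂ fed = 161 × 1.615 = 260 kmol/h.
N₂ fed = 260 × 79/21 = 978.2 kmol/h.
Fuel reacted = 0.854 × 322 → ξ = 275 kmol/h.
Outlet (n = n₀ + ν ξ):
  H₂: 322 − 1(275) = 47.01
  O₂: 260 − 0.5(275) = 122.5
  N₂: 978.2 (inert)
  H₂O: 0 + 1(275) = 275

275 kmol/h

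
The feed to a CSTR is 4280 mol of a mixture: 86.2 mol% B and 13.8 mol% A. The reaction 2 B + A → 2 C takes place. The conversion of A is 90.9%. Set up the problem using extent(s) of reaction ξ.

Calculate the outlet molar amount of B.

A reacted = 0.909 × 590.6 = 536.9 mol; ν_A = −1, so ξ = 536.9/1 = 536.9 mol.
Outlet amounts (n = n₀ + ν ξ):
  B: 3689 − 2(536.9) = 2616
  A: 590.6 − 1(536.9) = 53.75
  C: 0 + 2(536.9) = 1074

2620 mol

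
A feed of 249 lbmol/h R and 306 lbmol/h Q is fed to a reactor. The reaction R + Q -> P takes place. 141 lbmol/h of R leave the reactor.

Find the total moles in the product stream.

447 lbmol/h

For R: n = n₀ − 1ξ → 141 = 249 − 1ξ, giving ξ = 108 lbmol/h.
Outlet amounts (n = n₀ + ν ξ):
  R: 249 − 1(108) = 141
  Q: 306 − 1(108) = 198
  P: 0 + 1(108) = 108
Total out = 141 + 198 + 108 = 447 lbmol/h.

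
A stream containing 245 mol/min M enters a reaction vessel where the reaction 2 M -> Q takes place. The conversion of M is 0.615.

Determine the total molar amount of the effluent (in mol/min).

170 mol/min

M reacted = 0.615 × 245 = 150.7 mol/min; ν_M = −2, so ξ = 150.7/2 = 75.34 mol/min.
Outlet amounts (n = n₀ + ν ξ):
  M: 245 − 2(75.34) = 94.32
  Q: 0 + 1(75.34) = 75.34
Total out = 94.32 + 75.34 = 169.7 mol/min.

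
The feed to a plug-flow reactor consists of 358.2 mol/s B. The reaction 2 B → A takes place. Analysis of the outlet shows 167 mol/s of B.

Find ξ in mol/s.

ξ = 95.6 mol/s

For B: n = n₀ − 2ξ → 167 = 358.2 − 2ξ, giving ξ = 95.6 mol/s.
Outlet amounts (n = n₀ + ν ξ):
  B: 358.2 − 2(95.6) = 167
  A: 0 + 1(95.6) = 95.6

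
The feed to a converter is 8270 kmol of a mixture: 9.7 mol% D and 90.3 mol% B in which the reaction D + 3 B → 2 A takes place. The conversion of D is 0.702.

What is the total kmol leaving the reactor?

7140 kmol

D reacted = 0.702 × 802.2 = 563.1 kmol; ν_D = −1, so ξ = 563.1/1 = 563.1 kmol.
Outlet amounts (n = n₀ + ν ξ):
  D: 802.2 − 1(563.1) = 239.1
  B: 7468 − 3(563.1) = 5778
  A: 0 + 2(563.1) = 1126
Total out = 239.1 + 5778 + 1126 = 7144 kmol.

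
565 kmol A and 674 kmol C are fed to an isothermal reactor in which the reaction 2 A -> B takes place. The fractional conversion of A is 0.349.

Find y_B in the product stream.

0.0865

A reacted = 0.349 × 565 = 197.2 kmol; ν_A = −2, so ξ = 197.2/2 = 98.59 kmol.
Outlet amounts (n = n₀ + ν ξ):
  A: 565 − 2(98.59) = 367.8
  B: 0 + 1(98.59) = 98.59
  C: 674 (inert)
Total out = 1140 kmol; y_B = 98.59 / 1140 = 0.08645.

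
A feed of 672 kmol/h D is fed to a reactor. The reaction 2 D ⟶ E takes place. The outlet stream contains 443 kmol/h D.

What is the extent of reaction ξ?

For D: n = n₀ − 2ξ → 443 = 672 − 2ξ, giving ξ = 114.5 kmol/h.
Outlet amounts (n = n₀ + ν ξ):
  D: 672 − 2(114.5) = 443
  E: 0 + 1(114.5) = 114.5

ξ = 114 kmol/h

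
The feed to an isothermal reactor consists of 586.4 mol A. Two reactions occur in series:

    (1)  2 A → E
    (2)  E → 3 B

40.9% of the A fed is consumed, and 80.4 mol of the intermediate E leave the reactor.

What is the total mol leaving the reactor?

546 mol

Conversion of A: A consumed = 2ξ₁ = 0.409 × 586.4 → ξ₁ = 119.9 mol.
E balance: n_E = 0 + 1ξ₁ − 1ξ₂ = 80.4 → ξ₂ = (1·119.9 − 80.4)/1 = 39.52 mol.
Outlet amounts (n = n₀ + Σ ν·ξ):
  A: 586.4 − 2(119.9) = 346.6
  E: 0 + 1(119.9) − 1(39.52) = 80.4
  B: 0 + 3(39.52) = 118.6
Total out = 346.6 + 80.4 + 118.6 = 545.5 mol.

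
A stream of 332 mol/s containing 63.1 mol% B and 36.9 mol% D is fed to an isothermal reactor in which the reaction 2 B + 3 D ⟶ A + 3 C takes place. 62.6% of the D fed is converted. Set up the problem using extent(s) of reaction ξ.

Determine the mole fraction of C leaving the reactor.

0.25

D reacted = 0.626 × 122.5 = 76.69 mol/s; ν_D = −3, so ξ = 76.69/3 = 25.56 mol/s.
Outlet amounts (n = n₀ + ν ξ):
  B: 209.5 − 2(25.56) = 158.4
  D: 122.5 − 3(25.56) = 45.82
  A: 0 + 1(25.56) = 25.56
  C: 0 + 3(25.56) = 76.69
Total out = 306.4 mol/s; y_C = 76.69 / 306.4 = 0.2503.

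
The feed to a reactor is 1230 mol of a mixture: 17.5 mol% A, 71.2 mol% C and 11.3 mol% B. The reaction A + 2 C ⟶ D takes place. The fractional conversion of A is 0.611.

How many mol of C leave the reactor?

613 mol

A reacted = 0.611 × 215.2 = 131.5 mol; ν_A = −1, so ξ = 131.5/1 = 131.5 mol.
Outlet amounts (n = n₀ + ν ξ):
  A: 215.2 − 1(131.5) = 83.73
  C: 875.8 − 2(131.5) = 612.7
  D: 0 + 1(131.5) = 131.5
  B: 139 (inert)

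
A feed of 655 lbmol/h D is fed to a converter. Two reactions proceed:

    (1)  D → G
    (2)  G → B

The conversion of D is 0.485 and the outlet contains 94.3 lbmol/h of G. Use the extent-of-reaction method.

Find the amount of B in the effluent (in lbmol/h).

Conversion of D: D consumed = 1ξ₁ = 0.485 × 655 → ξ₁ = 317.7 lbmol/h.
G balance: n_G = 0 + 1ξ₁ − 1ξ₂ = 94.3 → ξ₂ = (1·317.7 − 94.3)/1 = 223.4 lbmol/h.
Outlet amounts (n = n₀ + Σ ν·ξ):
  D: 655 − 1(317.7) = 337.3
  G: 0 + 1(317.7) − 1(223.4) = 94.3
  B: 0 + 1(223.4) = 223.4

223 lbmol/h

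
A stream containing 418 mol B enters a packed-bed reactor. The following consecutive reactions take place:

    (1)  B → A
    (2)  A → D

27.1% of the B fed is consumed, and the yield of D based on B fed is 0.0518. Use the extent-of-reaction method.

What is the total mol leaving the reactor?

Conversion of B: B consumed = 1ξ₁ = 0.271 × 418 → ξ₁ = 113.3 mol.
Yield of D: 1ξ₂ / 418 = 0.0518 → ξ₂ = 21.65 mol.
Outlet amounts (n = n₀ + Σ ν·ξ):
  B: 418 − 1(113.3) = 304.7
  A: 0 + 1(113.3) − 1(21.65) = 91.63
  D: 0 + 1(21.65) = 21.65
Total out = 304.7 + 91.63 + 21.65 = 418 mol.

418 mol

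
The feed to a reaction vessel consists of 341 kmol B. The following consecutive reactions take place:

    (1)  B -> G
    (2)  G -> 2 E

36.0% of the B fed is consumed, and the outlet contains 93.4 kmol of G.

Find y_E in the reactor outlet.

0.159

Conversion of B: B consumed = 1ξ₁ = 0.36 × 341 → ξ₁ = 122.8 kmol.
G balance: n_G = 0 + 1ξ₁ − 1ξ₂ = 93.4 → ξ₂ = (1·122.8 − 93.4)/1 = 29.36 kmol.
Outlet amounts (n = n₀ + Σ ν·ξ):
  B: 341 − 1(122.8) = 218.2
  G: 0 + 1(122.8) − 1(29.36) = 93.4
  E: 0 + 2(29.36) = 58.72
Total out = 370.4 kmol; y_E = 58.72 / 370.4 = 0.1585.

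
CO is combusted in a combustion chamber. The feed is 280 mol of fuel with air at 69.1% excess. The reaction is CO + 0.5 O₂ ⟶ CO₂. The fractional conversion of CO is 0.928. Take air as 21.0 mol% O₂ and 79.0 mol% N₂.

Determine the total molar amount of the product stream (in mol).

1280 mol

Stoichiometric O₂ = 0.5 × 280 = 140 mol; O₂ fed = 140 × 1.691 = 236.7 mol.
N₂ fed = 236.7 × 79/21 = 890.6 mol.
Fuel reacted = 0.928 × 280 → ξ = 259.8 mol.
Outlet (n = n₀ + ν ξ):
  CO: 280 − 1(259.8) = 20.16
  O₂: 236.7 − 0.5(259.8) = 106.8
  N₂: 890.6 (inert)
  CO₂: 0 + 1(259.8) = 259.8
Total out = 20.16 + 106.8 + 890.6 + 259.8 = 1277 mol.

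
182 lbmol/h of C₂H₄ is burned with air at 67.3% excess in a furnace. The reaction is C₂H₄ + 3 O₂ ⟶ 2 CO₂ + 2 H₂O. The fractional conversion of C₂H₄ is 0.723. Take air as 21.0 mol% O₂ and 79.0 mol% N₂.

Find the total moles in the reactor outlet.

Stoichiometric O₂ = 3 × 182 = 546 lbmol/h; O₂ fed = 546 × 1.673 = 913.5 lbmol/h.
N₂ fed = 913.5 × 79/21 = 3436 lbmol/h.
Fuel reacted = 0.723 × 182 → ξ = 131.6 lbmol/h.
Outlet (n = n₀ + ν ξ):
  C₂H₄: 182 − 1(131.6) = 50.41
  O₂: 913.5 − 3(131.6) = 518.7
  N₂: 3436 (inert)
  CO₂: 0 + 2(131.6) = 263.2
  H₂O: 0 + 2(131.6) = 263.2
Total out = 50.41 + 518.7 + 3436 + 263.2 + 263.2 = 4532 lbmol/h.

4530 lbmol/h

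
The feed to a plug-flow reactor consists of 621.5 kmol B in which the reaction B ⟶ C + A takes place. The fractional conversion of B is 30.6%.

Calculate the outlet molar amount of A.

190 kmol

B reacted = 0.306 × 621.5 = 190.2 kmol; ν_B = −1, so ξ = 190.2/1 = 190.2 kmol.
Outlet amounts (n = n₀ + ν ξ):
  B: 621.5 − 1(190.2) = 431.3
  C: 0 + 1(190.2) = 190.2
  A: 0 + 1(190.2) = 190.2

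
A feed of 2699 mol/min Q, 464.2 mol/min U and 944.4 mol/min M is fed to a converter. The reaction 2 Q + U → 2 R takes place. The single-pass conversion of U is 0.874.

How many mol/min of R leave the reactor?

U reacted = 0.874 × 464.2 = 405.7 mol/min; ν_U = −1, so ξ = 405.7/1 = 405.7 mol/min.
Outlet amounts (n = n₀ + ν ξ):
  Q: 2699 − 2(405.7) = 1888
  U: 464.2 − 1(405.7) = 58.49
  R: 0 + 2(405.7) = 811.4
  M: 944.4 (inert)

811 mol/min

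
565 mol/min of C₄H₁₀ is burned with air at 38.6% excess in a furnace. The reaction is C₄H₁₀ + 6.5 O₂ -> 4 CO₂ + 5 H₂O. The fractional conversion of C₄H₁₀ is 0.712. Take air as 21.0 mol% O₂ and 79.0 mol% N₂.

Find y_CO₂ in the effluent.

Stoichiometric O₂ = 6.5 × 565 = 3672 mol/min; O₂ fed = 3672 × 1.386 = 5090 mol/min.
N₂ fed = 5090 × 79/21 = 19150 mol/min.
Fuel reacted = 0.712 × 565 → ξ = 402.3 mol/min.
Outlet (n = n₀ + ν ξ):
  C₄H₁₀: 565 − 1(402.3) = 162.7
  O₂: 5090 − 6.5(402.3) = 2475
  N₂: 19150 (inert)
  CO₂: 0 + 4(402.3) = 1609
  H₂O: 0 + 5(402.3) = 2011
Total out = 25410 mol/min; y_CO₂ = 1609 / 25410 = 0.06333.

0.0633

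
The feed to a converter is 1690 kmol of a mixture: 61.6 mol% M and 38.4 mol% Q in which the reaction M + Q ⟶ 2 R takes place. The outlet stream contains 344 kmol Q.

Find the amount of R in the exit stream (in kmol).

610 kmol

For Q: n = n₀ − 1ξ → 344 = 649 − 1ξ, giving ξ = 305 kmol.
Outlet amounts (n = n₀ + ν ξ):
  M: 1041 − 1(305) = 736.1
  Q: 649 − 1(305) = 344
  R: 0 + 2(305) = 609.9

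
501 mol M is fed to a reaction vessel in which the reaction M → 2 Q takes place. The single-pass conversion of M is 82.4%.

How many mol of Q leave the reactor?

M reacted = 0.824 × 501 = 412.8 mol; ν_M = −1, so ξ = 412.8/1 = 412.8 mol.
Outlet amounts (n = n₀ + ν ξ):
  M: 501 − 1(412.8) = 88.18
  Q: 0 + 2(412.8) = 825.6

826 mol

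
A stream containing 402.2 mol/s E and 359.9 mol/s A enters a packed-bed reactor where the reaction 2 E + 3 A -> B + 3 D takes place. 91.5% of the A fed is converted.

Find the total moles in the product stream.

A reacted = 0.915 × 359.9 = 329.3 mol/s; ν_A = −3, so ξ = 329.3/3 = 109.8 mol/s.
Outlet amounts (n = n₀ + ν ξ):
  E: 402.2 − 2(109.8) = 182.7
  A: 359.9 − 3(109.8) = 30.59
  B: 0 + 1(109.8) = 109.8
  D: 0 + 3(109.8) = 329.3
Total out = 182.7 + 30.59 + 109.8 + 329.3 = 652.3 mol/s.

652 mol/s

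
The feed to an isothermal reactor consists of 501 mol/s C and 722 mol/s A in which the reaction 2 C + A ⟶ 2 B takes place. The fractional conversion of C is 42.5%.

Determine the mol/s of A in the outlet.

C reacted = 0.425 × 501 = 212.9 mol/s; ν_C = −2, so ξ = 212.9/2 = 106.5 mol/s.
Outlet amounts (n = n₀ + ν ξ):
  C: 501 − 2(106.5) = 288.1
  A: 722 − 1(106.5) = 615.5
  B: 0 + 2(106.5) = 212.9

616 mol/s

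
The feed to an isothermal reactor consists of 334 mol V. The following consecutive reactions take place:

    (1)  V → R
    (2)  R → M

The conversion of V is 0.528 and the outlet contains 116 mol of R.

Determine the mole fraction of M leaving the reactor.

0.181

Conversion of V: V consumed = 1ξ₁ = 0.528 × 334 → ξ₁ = 176.4 mol.
R balance: n_R = 0 + 1ξ₁ − 1ξ₂ = 116 → ξ₂ = (1·176.4 − 116)/1 = 60.35 mol.
Outlet amounts (n = n₀ + Σ ν·ξ):
  V: 334 − 1(176.4) = 157.6
  R: 0 + 1(176.4) − 1(60.35) = 116
  M: 0 + 1(60.35) = 60.35
Total out = 334 mol; y_M = 60.35 / 334 = 0.1807.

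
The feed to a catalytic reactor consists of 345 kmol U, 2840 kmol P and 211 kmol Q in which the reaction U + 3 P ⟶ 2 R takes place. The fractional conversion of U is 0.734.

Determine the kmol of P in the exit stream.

U reacted = 0.734 × 345 = 253.2 kmol; ν_U = −1, so ξ = 253.2/1 = 253.2 kmol.
Outlet amounts (n = n₀ + ν ξ):
  U: 345 − 1(253.2) = 91.77
  P: 2840 − 3(253.2) = 2080
  R: 0 + 2(253.2) = 506.5
  Q: 211 (inert)

2080 kmol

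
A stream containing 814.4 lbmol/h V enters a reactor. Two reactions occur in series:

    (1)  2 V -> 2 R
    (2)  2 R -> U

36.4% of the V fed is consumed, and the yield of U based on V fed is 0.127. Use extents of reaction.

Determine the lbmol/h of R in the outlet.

89.6 lbmol/h

Conversion of V: V consumed = 2ξ₁ = 0.364 × 814.4 → ξ₁ = 148.2 lbmol/h.
Yield of U: 1ξ₂ / 814.4 = 0.127 → ξ₂ = 103.4 lbmol/h.
Outlet amounts (n = n₀ + Σ ν·ξ):
  V: 814.4 − 2(148.2) = 518
  R: 0 + 2(148.2) − 2(103.4) = 89.58
  U: 0 + 1(103.4) = 103.4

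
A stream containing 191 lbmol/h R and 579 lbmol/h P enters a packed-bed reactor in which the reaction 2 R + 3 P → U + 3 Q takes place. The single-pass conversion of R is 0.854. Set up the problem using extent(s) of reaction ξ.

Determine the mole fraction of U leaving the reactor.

0.118

R reacted = 0.854 × 191 = 163.1 lbmol/h; ν_R = −2, so ξ = 163.1/2 = 81.56 lbmol/h.
Outlet amounts (n = n₀ + ν ξ):
  R: 191 − 2(81.56) = 27.89
  P: 579 − 3(81.56) = 334.3
  U: 0 + 1(81.56) = 81.56
  Q: 0 + 3(81.56) = 244.7
Total out = 688.4 lbmol/h; y_U = 81.56 / 688.4 = 0.1185.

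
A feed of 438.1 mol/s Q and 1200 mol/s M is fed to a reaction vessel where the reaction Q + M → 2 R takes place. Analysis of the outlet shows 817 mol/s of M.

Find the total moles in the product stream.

1640 mol/s

For M: n = n₀ − 1ξ → 817 = 1200 − 1ξ, giving ξ = 383 mol/s.
Outlet amounts (n = n₀ + ν ξ):
  Q: 438.1 − 1(383) = 55.1
  M: 1200 − 1(383) = 817
  R: 0 + 2(383) = 766
Total out = 55.1 + 817 + 766 = 1638 mol/s.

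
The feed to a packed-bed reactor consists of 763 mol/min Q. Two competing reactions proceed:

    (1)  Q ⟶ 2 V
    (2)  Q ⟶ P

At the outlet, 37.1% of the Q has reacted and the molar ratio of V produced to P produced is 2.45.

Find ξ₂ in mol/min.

Conversion of Q: Q consumed = 0.371 × 763 = 283.1 mol/min = 1ξ₁ + 1ξ₂.
Selectivity: 2ξ₁ / (1ξ₂) = 2.45 → ξ₁ = 1.225 ξ₂.
Substitute: (1·1.225 + 1) ξ₂ = 283.1 → ξ₂ = 127.2 mol/min, ξ₁ = 155.8 mol/min.
Outlet amounts (n = n₀ + Σ ν·ξ):
  Q: 763 − 1(155.8) − 1(127.2) = 479.9
  V: 0 + 2(155.8) = 311.7
  P: 0 + 1(127.2) = 127.2

ξ₂ = 127 mol/min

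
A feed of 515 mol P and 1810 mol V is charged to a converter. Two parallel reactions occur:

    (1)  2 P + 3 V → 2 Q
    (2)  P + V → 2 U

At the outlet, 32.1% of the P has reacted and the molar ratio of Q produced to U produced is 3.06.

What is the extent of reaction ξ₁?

ξ₁ = 71 mol

Conversion of P: P consumed = 0.321 × 515 = 165.3 mol = 2ξ₁ + 1ξ₂.
Selectivity: 2ξ₁ / (2ξ₂) = 3.06 → ξ₁ = 3.06 ξ₂.
Substitute: (2·3.06 + 1) ξ₂ = 165.3 → ξ₂ = 23.22 mol, ξ₁ = 71.05 mol.
Outlet amounts (n = n₀ + Σ ν·ξ):
  P: 515 − 2(71.05) − 1(23.22) = 349.7
  V: 1810 − 3(71.05) − 1(23.22) = 1574
  Q: 0 + 2(71.05) = 142.1
  U: 0 + 2(23.22) = 46.44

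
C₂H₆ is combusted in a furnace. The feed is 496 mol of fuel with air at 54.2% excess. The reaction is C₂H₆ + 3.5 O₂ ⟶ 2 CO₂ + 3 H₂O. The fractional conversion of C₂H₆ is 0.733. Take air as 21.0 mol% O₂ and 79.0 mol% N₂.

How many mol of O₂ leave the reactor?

1400 mol

Stoichiometric O₂ = 3.5 × 496 = 1736 mol; O₂ fed = 1736 × 1.542 = 2677 mol.
N₂ fed = 2677 × 79/21 = 10070 mol.
Fuel reacted = 0.733 × 496 → ξ = 363.6 mol.
Outlet (n = n₀ + ν ξ):
  C₂H₆: 496 − 1(363.6) = 132.4
  O₂: 2677 − 3.5(363.6) = 1404
  N₂: 10070 (inert)
  CO₂: 0 + 2(363.6) = 727.1
  H₂O: 0 + 3(363.6) = 1091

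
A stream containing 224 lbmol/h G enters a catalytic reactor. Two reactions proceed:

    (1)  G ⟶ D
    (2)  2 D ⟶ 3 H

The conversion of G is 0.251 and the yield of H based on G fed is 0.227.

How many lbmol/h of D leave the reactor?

Conversion of G: G consumed = 1ξ₁ = 0.251 × 224 → ξ₁ = 56.22 lbmol/h.
Yield of H: 3ξ₂ / 224 = 0.227 → ξ₂ = 16.95 lbmol/h.
Outlet amounts (n = n₀ + Σ ν·ξ):
  G: 224 − 1(56.22) = 167.8
  D: 0 + 1(56.22) − 2(16.95) = 22.33
  H: 0 + 3(16.95) = 50.85

22.3 lbmol/h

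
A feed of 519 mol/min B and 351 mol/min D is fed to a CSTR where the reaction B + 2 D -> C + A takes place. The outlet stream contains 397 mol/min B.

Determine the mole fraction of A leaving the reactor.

For B: n = n₀ − 1ξ → 397 = 519 − 1ξ, giving ξ = 122 mol/min.
Outlet amounts (n = n₀ + ν ξ):
  B: 519 − 1(122) = 397
  D: 351 − 2(122) = 107
  C: 0 + 1(122) = 122
  A: 0 + 1(122) = 122
Total out = 748 mol/min; y_A = 122 / 748 = 0.1631.

0.163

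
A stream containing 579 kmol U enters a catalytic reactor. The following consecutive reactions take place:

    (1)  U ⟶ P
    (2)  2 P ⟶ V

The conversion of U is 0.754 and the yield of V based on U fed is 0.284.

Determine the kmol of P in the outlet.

Conversion of U: U consumed = 1ξ₁ = 0.754 × 579 → ξ₁ = 436.6 kmol.
Yield of V: 1ξ₂ / 579 = 0.284 → ξ₂ = 164.4 kmol.
Outlet amounts (n = n₀ + Σ ν·ξ):
  U: 579 − 1(436.6) = 142.4
  P: 0 + 1(436.6) − 2(164.4) = 107.7
  V: 0 + 1(164.4) = 164.4

108 kmol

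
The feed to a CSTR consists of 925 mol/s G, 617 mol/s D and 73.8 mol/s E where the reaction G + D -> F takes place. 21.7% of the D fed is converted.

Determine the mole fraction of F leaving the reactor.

D reacted = 0.217 × 617 = 133.9 mol/s; ν_D = −1, so ξ = 133.9/1 = 133.9 mol/s.
Outlet amounts (n = n₀ + ν ξ):
  G: 925 − 1(133.9) = 791.1
  D: 617 − 1(133.9) = 483.1
  F: 0 + 1(133.9) = 133.9
  E: 73.8 (inert)
Total out = 1482 mol/s; y_F = 133.9 / 1482 = 0.09035.

0.0903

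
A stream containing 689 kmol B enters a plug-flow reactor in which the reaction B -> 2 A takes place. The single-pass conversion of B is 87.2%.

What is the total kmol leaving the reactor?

B reacted = 0.872 × 689 = 600.8 kmol; ν_B = −1, so ξ = 600.8/1 = 600.8 kmol.
Outlet amounts (n = n₀ + ν ξ):
  B: 689 − 1(600.8) = 88.19
  A: 0 + 2(600.8) = 1202
Total out = 88.19 + 1202 = 1290 kmol.

1290 kmol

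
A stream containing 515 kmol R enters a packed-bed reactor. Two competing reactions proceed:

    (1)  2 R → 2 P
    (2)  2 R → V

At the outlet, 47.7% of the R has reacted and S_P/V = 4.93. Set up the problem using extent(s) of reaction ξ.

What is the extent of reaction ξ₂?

Conversion of R: R consumed = 0.477 × 515 = 245.7 kmol = 2ξ₁ + 2ξ₂.
Selectivity: 2ξ₁ / (1ξ₂) = 4.93 → ξ₁ = 2.465 ξ₂.
Substitute: (2·2.465 + 2) ξ₂ = 245.7 → ξ₂ = 35.45 kmol, ξ₁ = 87.38 kmol.
Outlet amounts (n = n₀ + Σ ν·ξ):
  R: 515 − 2(87.38) − 2(35.45) = 269.3
  P: 0 + 2(87.38) = 174.8
  V: 0 + 1(35.45) = 35.45

ξ₂ = 35.4 kmol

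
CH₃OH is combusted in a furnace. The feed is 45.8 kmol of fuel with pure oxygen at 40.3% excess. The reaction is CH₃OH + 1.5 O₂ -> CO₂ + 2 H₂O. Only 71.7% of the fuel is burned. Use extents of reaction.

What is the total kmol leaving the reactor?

Stoichiometric O₂ = 1.5 × 45.8 = 68.7 kmol; O₂ fed = 68.7 × 1.403 = 96.39 kmol.
Fuel reacted = 0.717 × 45.8 → ξ = 32.84 kmol.
Outlet (n = n₀ + ν ξ):
  CH₃OH: 45.8 − 1(32.84) = 12.96
  O₂: 96.39 − 1.5(32.84) = 47.13
  CO₂: 0 + 1(32.84) = 32.84
  H₂O: 0 + 2(32.84) = 65.68
Total out = 12.96 + 47.13 + 32.84 + 65.68 = 158.6 kmol.

159 kmol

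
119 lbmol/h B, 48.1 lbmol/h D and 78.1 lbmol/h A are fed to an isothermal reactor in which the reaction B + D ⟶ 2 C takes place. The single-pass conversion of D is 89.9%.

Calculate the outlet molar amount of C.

86.5 lbmol/h

D reacted = 0.899 × 48.1 = 43.24 lbmol/h; ν_D = −1, so ξ = 43.24/1 = 43.24 lbmol/h.
Outlet amounts (n = n₀ + ν ξ):
  B: 119 − 1(43.24) = 75.76
  D: 48.1 − 1(43.24) = 4.858
  C: 0 + 2(43.24) = 86.48
  A: 78.1 (inert)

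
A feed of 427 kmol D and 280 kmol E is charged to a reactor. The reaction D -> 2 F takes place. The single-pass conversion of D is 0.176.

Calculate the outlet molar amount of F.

D reacted = 0.176 × 427 = 75.15 kmol; ν_D = −1, so ξ = 75.15/1 = 75.15 kmol.
Outlet amounts (n = n₀ + ν ξ):
  D: 427 − 1(75.15) = 351.8
  F: 0 + 2(75.15) = 150.3
  E: 280 (inert)

150 kmol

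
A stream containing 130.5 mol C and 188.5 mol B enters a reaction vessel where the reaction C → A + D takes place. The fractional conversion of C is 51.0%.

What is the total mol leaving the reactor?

386 mol

C reacted = 0.51 × 130.5 = 66.56 mol; ν_C = −1, so ξ = 66.56/1 = 66.56 mol.
Outlet amounts (n = n₀ + ν ξ):
  C: 130.5 − 1(66.56) = 63.94
  A: 0 + 1(66.56) = 66.56
  D: 0 + 1(66.56) = 66.56
  B: 188.5 (inert)
Total out = 63.94 + 66.56 + 66.56 + 188.5 = 385.6 mol.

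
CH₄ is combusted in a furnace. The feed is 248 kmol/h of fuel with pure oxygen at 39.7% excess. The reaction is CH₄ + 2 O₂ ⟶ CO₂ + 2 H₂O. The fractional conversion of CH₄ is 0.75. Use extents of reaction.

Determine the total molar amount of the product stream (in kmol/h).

Stoichiometric O₂ = 2 × 248 = 496 kmol/h; O₂ fed = 496 × 1.397 = 692.9 kmol/h.
Fuel reacted = 0.75 × 248 → ξ = 186 kmol/h.
Outlet (n = n₀ + ν ξ):
  CH₄: 248 − 1(186) = 62
  O₂: 692.9 − 2(186) = 320.9
  CO₂: 0 + 1(186) = 186
  H₂O: 0 + 2(186) = 372
Total out = 62 + 320.9 + 186 + 372 = 940.9 kmol/h.

941 kmol/h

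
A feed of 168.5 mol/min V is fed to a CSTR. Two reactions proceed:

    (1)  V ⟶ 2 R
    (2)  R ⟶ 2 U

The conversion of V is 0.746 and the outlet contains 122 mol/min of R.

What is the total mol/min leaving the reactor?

424 mol/min

Conversion of V: V consumed = 1ξ₁ = 0.746 × 168.5 → ξ₁ = 125.7 mol/min.
R balance: n_R = 0 + 2ξ₁ − 1ξ₂ = 122 → ξ₂ = (2·125.7 − 122)/1 = 129.4 mol/min.
Outlet amounts (n = n₀ + Σ ν·ξ):
  V: 168.5 − 1(125.7) = 42.8
  R: 0 + 2(125.7) − 1(129.4) = 122
  U: 0 + 2(129.4) = 258.8
Total out = 42.8 + 122 + 258.8 = 423.6 mol/min.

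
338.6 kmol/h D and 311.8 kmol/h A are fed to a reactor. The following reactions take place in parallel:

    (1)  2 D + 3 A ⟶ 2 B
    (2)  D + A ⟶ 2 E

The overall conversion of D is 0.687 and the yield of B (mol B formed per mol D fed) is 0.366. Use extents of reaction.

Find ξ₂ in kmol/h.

Yield of B: 2ξ₁ / 338.6 = 0.366 → ξ₁ = 61.96 kmol/h.
Conversion of D: 2ξ₁ + 1ξ₂ = 0.687 × 338.6 = 232.6 → ξ₂ = 108.7 kmol/h.
Outlet amounts (n = n₀ + Σ ν·ξ):
  D: 338.6 − 2(61.96) − 1(108.7) = 106
  A: 311.8 − 3(61.96) − 1(108.7) = 17.22
  B: 0 + 2(61.96) = 123.9
  E: 0 + 2(108.7) = 217.4

ξ₂ = 109 kmol/h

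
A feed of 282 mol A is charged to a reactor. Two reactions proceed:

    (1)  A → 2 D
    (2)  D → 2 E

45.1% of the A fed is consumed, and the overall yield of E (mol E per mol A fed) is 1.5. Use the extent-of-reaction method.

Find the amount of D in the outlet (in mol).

Conversion of A: A consumed = 1ξ₁ = 0.451 × 282 → ξ₁ = 127.2 mol.
Yield of E: 2ξ₂ / 282 = 1.5 → ξ₂ = 211.5 mol.
Outlet amounts (n = n₀ + Σ ν·ξ):
  A: 282 − 1(127.2) = 154.8
  D: 0 + 2(127.2) − 1(211.5) = 42.86
  E: 0 + 2(211.5) = 423

42.9 mol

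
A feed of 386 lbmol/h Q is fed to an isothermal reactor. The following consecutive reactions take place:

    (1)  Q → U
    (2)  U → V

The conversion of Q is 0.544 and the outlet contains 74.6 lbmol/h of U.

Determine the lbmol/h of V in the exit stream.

135 lbmol/h

Conversion of Q: Q consumed = 1ξ₁ = 0.544 × 386 → ξ₁ = 210 lbmol/h.
U balance: n_U = 0 + 1ξ₁ − 1ξ₂ = 74.6 → ξ₂ = (1·210 − 74.6)/1 = 135.4 lbmol/h.
Outlet amounts (n = n₀ + Σ ν·ξ):
  Q: 386 − 1(210) = 176
  U: 0 + 1(210) − 1(135.4) = 74.6
  V: 0 + 1(135.4) = 135.4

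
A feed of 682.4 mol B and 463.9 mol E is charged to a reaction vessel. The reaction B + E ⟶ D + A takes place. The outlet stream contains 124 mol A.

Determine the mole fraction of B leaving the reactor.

0.487

For A: n = n₀ + 1ξ → 124 = 0 + 1ξ, giving ξ = 124 mol.
Outlet amounts (n = n₀ + ν ξ):
  B: 682.4 − 1(124) = 558.4
  E: 463.9 − 1(124) = 339.9
  D: 0 + 1(124) = 124
  A: 0 + 1(124) = 124
Total out = 1146 mol; y_B = 558.4 / 1146 = 0.4871.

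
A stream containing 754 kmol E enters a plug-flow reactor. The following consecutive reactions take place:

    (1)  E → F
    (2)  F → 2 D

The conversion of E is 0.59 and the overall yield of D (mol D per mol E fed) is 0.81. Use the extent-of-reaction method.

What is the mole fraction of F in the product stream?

Conversion of E: E consumed = 1ξ₁ = 0.59 × 754 → ξ₁ = 444.9 kmol.
Yield of D: 2ξ₂ / 754 = 0.81 → ξ₂ = 305.4 kmol.
Outlet amounts (n = n₀ + Σ ν·ξ):
  E: 754 − 1(444.9) = 309.1
  F: 0 + 1(444.9) − 1(305.4) = 139.5
  D: 0 + 2(305.4) = 610.7
Total out = 1059 kmol; y_F = 139.5 / 1059 = 0.1317.

0.132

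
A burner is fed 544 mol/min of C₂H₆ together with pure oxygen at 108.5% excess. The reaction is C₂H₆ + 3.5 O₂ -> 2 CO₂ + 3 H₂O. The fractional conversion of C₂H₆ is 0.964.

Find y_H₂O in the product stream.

0.329

Stoichiometric O₂ = 3.5 × 544 = 1904 mol/min; O₂ fed = 1904 × 2.085 = 3970 mol/min.
Fuel reacted = 0.964 × 544 → ξ = 524.4 mol/min.
Outlet (n = n₀ + ν ξ):
  C₂H₆: 544 − 1(524.4) = 19.58
  O₂: 3970 − 3.5(524.4) = 2134
  CO₂: 0 + 2(524.4) = 1049
  H₂O: 0 + 3(524.4) = 1573
Total out = 4776 mol/min; y_H₂O = 1573 / 4776 = 0.3294.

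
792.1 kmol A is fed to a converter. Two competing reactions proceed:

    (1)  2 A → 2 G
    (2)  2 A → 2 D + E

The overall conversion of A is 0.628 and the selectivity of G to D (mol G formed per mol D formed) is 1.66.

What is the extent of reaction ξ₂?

Conversion of A: A consumed = 0.628 × 792.1 = 497.4 kmol = 2ξ₁ + 2ξ₂.
Selectivity: 2ξ₁ / (2ξ₂) = 1.66 → ξ₁ = 1.66 ξ₂.
Substitute: (2·1.66 + 2) ξ₂ = 497.4 → ξ₂ = 93.5 kmol, ξ₁ = 155.2 kmol.
Outlet amounts (n = n₀ + Σ ν·ξ):
  A: 792.1 − 2(155.2) − 2(93.5) = 294.7
  G: 0 + 2(155.2) = 310.4
  D: 0 + 2(93.5) = 187
  E: 0 + 1(93.5) = 93.5

ξ₂ = 93.5 kmol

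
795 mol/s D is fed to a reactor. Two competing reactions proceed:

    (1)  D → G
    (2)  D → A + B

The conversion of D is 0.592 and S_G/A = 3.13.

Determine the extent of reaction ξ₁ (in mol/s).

Conversion of D: D consumed = 0.592 × 795 = 470.6 mol/s = 1ξ₁ + 1ξ₂.
Selectivity: 1ξ₁ / (1ξ₂) = 3.13 → ξ₁ = 3.13 ξ₂.
Substitute: (1·3.13 + 1) ξ₂ = 470.6 → ξ₂ = 114 mol/s, ξ₁ = 356.7 mol/s.
Outlet amounts (n = n₀ + Σ ν·ξ):
  D: 795 − 1(356.7) − 1(114) = 324.4
  G: 0 + 1(356.7) = 356.7
  A: 0 + 1(114) = 114
  B: 0 + 1(114) = 114

ξ₁ = 357 mol/s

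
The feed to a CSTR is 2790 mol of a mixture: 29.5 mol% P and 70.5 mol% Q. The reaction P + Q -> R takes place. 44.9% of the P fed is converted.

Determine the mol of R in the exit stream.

370 mol

P reacted = 0.449 × 823 = 369.5 mol; ν_P = −1, so ξ = 369.5/1 = 369.5 mol.
Outlet amounts (n = n₀ + ν ξ):
  P: 823 − 1(369.5) = 453.5
  Q: 1967 − 1(369.5) = 1597
  R: 0 + 1(369.5) = 369.5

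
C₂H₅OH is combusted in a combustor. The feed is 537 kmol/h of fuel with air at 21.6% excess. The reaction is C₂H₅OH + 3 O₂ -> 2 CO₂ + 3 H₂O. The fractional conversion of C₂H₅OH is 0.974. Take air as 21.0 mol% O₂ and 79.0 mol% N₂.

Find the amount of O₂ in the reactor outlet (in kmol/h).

Stoichiometric O₂ = 3 × 537 = 1611 kmol/h; O₂ fed = 1611 × 1.216 = 1959 kmol/h.
N₂ fed = 1959 × 79/21 = 7369 kmol/h.
Fuel reacted = 0.974 × 537 → ξ = 523 kmol/h.
Outlet (n = n₀ + ν ξ):
  C₂H₅OH: 537 − 1(523) = 13.96
  O₂: 1959 − 3(523) = 389.9
  N₂: 7369 (inert)
  CO₂: 0 + 2(523) = 1046
  H₂O: 0 + 3(523) = 1569

390 kmol/h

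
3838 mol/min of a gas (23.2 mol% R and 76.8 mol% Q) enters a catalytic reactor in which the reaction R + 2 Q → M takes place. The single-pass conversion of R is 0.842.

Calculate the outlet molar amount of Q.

1450 mol/min

R reacted = 0.842 × 890.4 = 749.7 mol/min; ν_R = −1, so ξ = 749.7/1 = 749.7 mol/min.
Outlet amounts (n = n₀ + ν ξ):
  R: 890.4 − 1(749.7) = 140.7
  Q: 2948 − 2(749.7) = 1448
  M: 0 + 1(749.7) = 749.7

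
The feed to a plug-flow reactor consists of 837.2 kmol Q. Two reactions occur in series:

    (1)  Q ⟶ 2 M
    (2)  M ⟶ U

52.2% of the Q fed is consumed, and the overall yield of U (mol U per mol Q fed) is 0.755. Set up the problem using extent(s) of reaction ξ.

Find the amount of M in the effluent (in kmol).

Conversion of Q: Q consumed = 1ξ₁ = 0.522 × 837.2 → ξ₁ = 437 kmol.
Yield of U: 1ξ₂ / 837.2 = 0.755 → ξ₂ = 632.1 kmol.
Outlet amounts (n = n₀ + Σ ν·ξ):
  Q: 837.2 − 1(437) = 400.2
  M: 0 + 2(437) − 1(632.1) = 242
  U: 0 + 1(632.1) = 632.1

242 kmol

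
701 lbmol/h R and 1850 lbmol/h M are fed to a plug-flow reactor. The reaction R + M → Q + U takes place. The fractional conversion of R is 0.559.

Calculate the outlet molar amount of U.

R reacted = 0.559 × 701 = 391.9 lbmol/h; ν_R = −1, so ξ = 391.9/1 = 391.9 lbmol/h.
Outlet amounts (n = n₀ + ν ξ):
  R: 701 − 1(391.9) = 309.1
  M: 1850 − 1(391.9) = 1458
  Q: 0 + 1(391.9) = 391.9
  U: 0 + 1(391.9) = 391.9

392 lbmol/h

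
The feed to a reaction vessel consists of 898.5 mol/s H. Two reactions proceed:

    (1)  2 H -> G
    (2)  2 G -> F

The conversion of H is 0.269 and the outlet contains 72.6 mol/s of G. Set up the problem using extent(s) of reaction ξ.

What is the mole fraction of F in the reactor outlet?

0.032

Conversion of H: H consumed = 2ξ₁ = 0.269 × 898.5 → ξ₁ = 120.8 mol/s.
G balance: n_G = 0 + 1ξ₁ − 2ξ₂ = 72.6 → ξ₂ = (1·120.8 − 72.6)/2 = 24.12 mol/s.
Outlet amounts (n = n₀ + Σ ν·ξ):
  H: 898.5 − 2(120.8) = 656.8
  G: 0 + 1(120.8) − 2(24.12) = 72.6
  F: 0 + 1(24.12) = 24.12
Total out = 753.5 mol/s; y_F = 24.12 / 753.5 = 0.03201.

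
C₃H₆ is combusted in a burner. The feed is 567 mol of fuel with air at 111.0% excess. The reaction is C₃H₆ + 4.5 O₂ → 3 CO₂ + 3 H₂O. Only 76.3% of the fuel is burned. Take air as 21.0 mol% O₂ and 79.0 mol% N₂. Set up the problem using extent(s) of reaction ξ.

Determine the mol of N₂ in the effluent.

Stoichiometric O₂ = 4.5 × 567 = 2552 mol; O₂ fed = 2552 × 2.110 = 5384 mol.
N₂ fed = 5384 × 79/21 = 20250 mol.
Fuel reacted = 0.763 × 567 → ξ = 432.6 mol.
Outlet (n = n₀ + ν ξ):
  C₃H₆: 567 − 1(432.6) = 134.4
  O₂: 5384 − 4.5(432.6) = 3437
  N₂: 20250 (inert)
  CO₂: 0 + 3(432.6) = 1298
  H₂O: 0 + 3(432.6) = 1298

20300 mol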